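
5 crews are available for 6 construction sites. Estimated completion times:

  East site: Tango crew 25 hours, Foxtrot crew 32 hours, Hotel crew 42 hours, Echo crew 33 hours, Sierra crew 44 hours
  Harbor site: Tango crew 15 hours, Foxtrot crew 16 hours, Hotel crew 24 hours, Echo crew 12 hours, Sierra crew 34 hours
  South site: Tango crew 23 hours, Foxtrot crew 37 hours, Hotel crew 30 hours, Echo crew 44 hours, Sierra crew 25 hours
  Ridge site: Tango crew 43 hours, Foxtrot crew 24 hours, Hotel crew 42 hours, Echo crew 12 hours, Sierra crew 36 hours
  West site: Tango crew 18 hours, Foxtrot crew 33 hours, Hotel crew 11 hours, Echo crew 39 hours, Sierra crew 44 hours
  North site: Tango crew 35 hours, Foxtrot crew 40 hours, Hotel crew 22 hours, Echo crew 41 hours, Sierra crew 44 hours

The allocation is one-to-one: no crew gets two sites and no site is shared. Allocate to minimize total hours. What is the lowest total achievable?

This is a one-to-one assignment (minimum-cost bipartite matching).
Optimal: Tango crew→East site (25 hours), Foxtrot crew→Harbor site (16 hours), Hotel crew→West site (11 hours), Echo crew→Ridge site (12 hours), Sierra crew→South site (25 hours) — total 25+16+11+12+25 = 89 hours.
Next-best assignment: Tango crew→West site, Foxtrot crew→Harbor site, Hotel crew→North site, Echo crew→Ridge site, Sierra crew→South site = 93 hours.
Swapping Echo crew↔Sierra crew (Echo crew→South site 44 hours, Sierra crew→Ridge site 36 hours) adds 43.
Every other assignment is strictly worse.

Min total: 89 hours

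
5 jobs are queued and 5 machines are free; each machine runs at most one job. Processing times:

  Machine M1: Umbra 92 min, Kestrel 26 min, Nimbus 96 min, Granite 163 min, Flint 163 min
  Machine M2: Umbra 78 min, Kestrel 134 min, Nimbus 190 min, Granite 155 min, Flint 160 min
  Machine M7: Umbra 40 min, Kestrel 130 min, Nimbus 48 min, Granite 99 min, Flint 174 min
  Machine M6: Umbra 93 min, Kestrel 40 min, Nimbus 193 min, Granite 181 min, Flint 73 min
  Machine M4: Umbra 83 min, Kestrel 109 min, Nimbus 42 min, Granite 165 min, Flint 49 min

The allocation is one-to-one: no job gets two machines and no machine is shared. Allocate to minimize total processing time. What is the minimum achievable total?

Optimal: Umbra→Machine M2 (78 min), Kestrel→Machine M1 (26 min), Nimbus→Machine M4 (42 min), Granite→Machine M7 (99 min), Flint→Machine M6 (73 min) — total 78+26+42+99+73 = 318 min.
Row-greedy (each job in turn takes its cheapest remaining machine) gives 336 min, worse by 18.
Next-best assignment: Umbra→Machine M7, Kestrel→Machine M1, Nimbus→Machine M4, Granite→Machine M2, Flint→Machine M6 = 336 min.

Min total: 318 min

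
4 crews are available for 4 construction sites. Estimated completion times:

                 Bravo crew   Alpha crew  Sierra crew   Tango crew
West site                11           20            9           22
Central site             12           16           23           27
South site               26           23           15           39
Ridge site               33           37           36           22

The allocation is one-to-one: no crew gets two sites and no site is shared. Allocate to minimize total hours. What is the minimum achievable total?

Optimal: Bravo crew→West site (11 hours), Alpha crew→Central site (16 hours), Sierra crew→South site (15 hours), Tango crew→Ridge site (22 hours) — total 11+16+15+22 = 64 hours.
Min-entry greedy (repeatedly take the single cheapest remaining cell) gives 66 hours, worse by 2.
Next-best assignment: Bravo crew→Central site, Alpha crew→South site, Sierra crew→West site, Tango crew→Ridge site = 66 hours.
Swapping Tango crew↔Alpha crew (Tango crew→Central site 27 hours, Alpha crew→Ridge site 37 hours) adds 26.

Min total: 64 hours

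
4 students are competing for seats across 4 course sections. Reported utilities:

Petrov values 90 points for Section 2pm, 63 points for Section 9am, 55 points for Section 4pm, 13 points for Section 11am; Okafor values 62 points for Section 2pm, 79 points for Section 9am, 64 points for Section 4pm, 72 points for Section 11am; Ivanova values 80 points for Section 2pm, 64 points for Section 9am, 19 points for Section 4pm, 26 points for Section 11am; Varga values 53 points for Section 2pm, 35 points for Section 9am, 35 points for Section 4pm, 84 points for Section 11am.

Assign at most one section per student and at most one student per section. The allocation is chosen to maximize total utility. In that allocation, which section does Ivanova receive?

Ivanova receives Section 9am.

Optimal: Petrov→Section 2pm (90 points), Okafor→Section 4pm (64 points), Ivanova→Section 9am (64 points), Varga→Section 11am (84 points) — total 90+64+64+84 = 302 points.
Max-entry greedy (repeatedly take the single best remaining cell) gives 272 points, worse by 30.
Next-best assignment: Petrov→Section 4pm, Okafor→Section 9am, Ivanova→Section 2pm, Varga→Section 11am = 298 points.
Every other assignment is strictly worse.
Ivanova's own top section is Section 2pm (80 points), but forcing Ivanova→Section 2pm and reassigning the rest optimally gives only 298 points — worse by 4.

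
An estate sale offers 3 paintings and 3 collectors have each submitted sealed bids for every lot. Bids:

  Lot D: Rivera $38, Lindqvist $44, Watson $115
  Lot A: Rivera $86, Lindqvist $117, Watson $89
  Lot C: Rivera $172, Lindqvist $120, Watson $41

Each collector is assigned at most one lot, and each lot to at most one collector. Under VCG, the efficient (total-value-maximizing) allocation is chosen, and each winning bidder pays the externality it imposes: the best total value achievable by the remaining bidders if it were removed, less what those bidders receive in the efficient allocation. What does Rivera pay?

Rivera pays $3.

Efficient allocation: Rivera→Lot C ($172), Lindqvist→Lot A ($117), Watson→Lot D ($115); total welfare W = $404.
Rivera receives Lot C at value $172, so the others get W − 172 = $232.
Without Rivera: best allocation of the remaining 2 bidders over all 3 lots is Lindqvist→Lot C ($120), Watson→Lot D ($115), total $235.
VCG payment = (others' best without Rivera) − (others' welfare with Rivera) = 235 − 232 = $3.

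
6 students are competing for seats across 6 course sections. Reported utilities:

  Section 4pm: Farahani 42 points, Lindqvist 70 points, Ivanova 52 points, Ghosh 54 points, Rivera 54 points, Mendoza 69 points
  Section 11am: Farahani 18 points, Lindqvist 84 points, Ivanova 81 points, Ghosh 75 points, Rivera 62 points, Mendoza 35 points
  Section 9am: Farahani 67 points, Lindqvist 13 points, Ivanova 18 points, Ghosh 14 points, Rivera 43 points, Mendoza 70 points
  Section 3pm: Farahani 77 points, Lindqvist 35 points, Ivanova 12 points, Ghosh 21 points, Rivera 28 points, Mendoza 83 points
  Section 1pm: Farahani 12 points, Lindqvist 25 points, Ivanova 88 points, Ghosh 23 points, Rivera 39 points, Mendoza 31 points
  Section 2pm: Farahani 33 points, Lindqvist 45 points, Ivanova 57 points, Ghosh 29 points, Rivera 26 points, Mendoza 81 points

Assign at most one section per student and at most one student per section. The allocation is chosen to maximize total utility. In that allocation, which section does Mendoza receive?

This is a one-to-one assignment (maximum-weight bipartite matching).
Optimal: Farahani→Section 3pm (77 points), Lindqvist→Section 4pm (70 points), Ivanova→Section 1pm (88 points), Ghosh→Section 11am (75 points), Rivera→Section 9am (43 points), Mendoza→Section 2pm (81 points) — total 77+70+88+75+43+81 = 434 points.
Column-greedy (each section in turn goes to its best remaining student) gives 366 points, worse by 68.
Mendoza's own top section is Section 3pm (83 points), but forcing Mendoza→Section 3pm and reassigning the rest optimally gives only 412 points — worse by 22.

Mendoza receives Section 2pm.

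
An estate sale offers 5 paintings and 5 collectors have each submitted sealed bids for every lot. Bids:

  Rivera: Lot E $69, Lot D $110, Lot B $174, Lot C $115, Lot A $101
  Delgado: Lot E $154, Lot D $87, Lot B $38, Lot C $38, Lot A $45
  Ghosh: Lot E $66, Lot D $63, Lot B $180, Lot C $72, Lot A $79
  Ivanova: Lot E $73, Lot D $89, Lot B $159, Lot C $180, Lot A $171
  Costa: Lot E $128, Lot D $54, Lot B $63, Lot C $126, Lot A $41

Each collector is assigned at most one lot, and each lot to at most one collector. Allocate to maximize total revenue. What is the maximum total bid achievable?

Max total: $741

This is a one-to-one assignment (maximum-weight bipartite matching).
Optimal: Rivera→Lot D ($110), Delgado→Lot E ($154), Ghosh→Lot B ($180), Ivanova→Lot A ($171), Costa→Lot C ($126) — total 110+154+180+171+126 = $741.
Row-greedy (each collector in turn takes its best remaining lot) gives $641, worse by 100.
No other one-to-one assignment exceeds $741.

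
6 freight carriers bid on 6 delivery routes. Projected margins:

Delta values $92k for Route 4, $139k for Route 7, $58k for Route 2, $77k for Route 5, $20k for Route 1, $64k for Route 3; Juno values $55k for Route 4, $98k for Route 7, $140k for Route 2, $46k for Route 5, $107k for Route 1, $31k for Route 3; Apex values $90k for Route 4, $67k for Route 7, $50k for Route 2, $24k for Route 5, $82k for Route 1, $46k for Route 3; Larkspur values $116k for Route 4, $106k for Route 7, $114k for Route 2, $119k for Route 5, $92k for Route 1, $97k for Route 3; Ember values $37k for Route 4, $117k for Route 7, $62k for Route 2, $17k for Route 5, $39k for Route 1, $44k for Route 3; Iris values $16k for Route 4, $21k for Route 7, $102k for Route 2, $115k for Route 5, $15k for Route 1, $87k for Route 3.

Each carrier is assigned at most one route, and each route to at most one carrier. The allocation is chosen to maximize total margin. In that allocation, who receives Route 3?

Optimal: Delta→Route 4 ($92k), Juno→Route 2 ($140k), Apex→Route 1 ($82k), Larkspur→Route 3 ($97k), Ember→Route 7 ($117k), Iris→Route 5 ($115k) — total 92+140+82+97+117+115 = $643k.
Next-best assignment: Delta→Route 4, Juno→Route 2, Apex→Route 1, Larkspur→Route 5, Ember→Route 7, Iris→Route 3 = $637k.
Larkspur's own top route is Route 5 ($119k), but forcing Larkspur→Route 5 and reassigning the rest optimally gives only $637k — worse by 6.

Larkspur receives Route 3.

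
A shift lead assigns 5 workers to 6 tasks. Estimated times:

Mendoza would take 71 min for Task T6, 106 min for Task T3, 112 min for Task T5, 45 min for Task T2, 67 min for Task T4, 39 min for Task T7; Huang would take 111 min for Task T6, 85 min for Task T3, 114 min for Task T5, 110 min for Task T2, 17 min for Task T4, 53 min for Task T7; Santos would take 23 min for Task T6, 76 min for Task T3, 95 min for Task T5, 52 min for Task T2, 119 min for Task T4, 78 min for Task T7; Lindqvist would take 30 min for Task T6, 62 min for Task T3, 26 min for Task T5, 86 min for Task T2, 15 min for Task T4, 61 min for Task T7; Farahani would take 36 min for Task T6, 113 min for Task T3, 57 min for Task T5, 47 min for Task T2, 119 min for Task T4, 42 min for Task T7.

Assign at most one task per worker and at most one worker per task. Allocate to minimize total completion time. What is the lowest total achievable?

Optimal: Mendoza→Task T7 (39 min), Huang→Task T4 (17 min), Santos→Task T6 (23 min), Lindqvist→Task T5 (26 min), Farahani→Task T2 (47 min) — total 39+17+23+26+47 = 152 min.
Min-entry greedy (repeatedly take the single cheapest remaining cell) gives 209 min, worse by 57.
No other one-to-one assignment undercuts 152 min.

Minimum total: 152 min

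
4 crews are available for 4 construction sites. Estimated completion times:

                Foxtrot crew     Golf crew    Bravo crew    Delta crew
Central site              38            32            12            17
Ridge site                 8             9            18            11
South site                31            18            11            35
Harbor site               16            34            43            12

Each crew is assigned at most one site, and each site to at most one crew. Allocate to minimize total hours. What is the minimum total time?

Minimum total: 50 hours

Optimal: Foxtrot crew→Ridge site (8 hours), Golf crew→South site (18 hours), Bravo crew→Central site (12 hours), Delta crew→Harbor site (12 hours) — total 8+18+12+12 = 50 hours.
Min-entry greedy (repeatedly take the single cheapest remaining cell) gives 63 hours, worse by 13.
Next-best assignment: Foxtrot crew→Harbor site, Golf crew→Ridge site, Bravo crew→South site, Delta crew→Central site = 53 hours.
Swapping Delta crew↔Golf crew (Delta crew→South site 35 hours, Golf crew→Harbor site 34 hours) adds 39.
Every other assignment is strictly worse.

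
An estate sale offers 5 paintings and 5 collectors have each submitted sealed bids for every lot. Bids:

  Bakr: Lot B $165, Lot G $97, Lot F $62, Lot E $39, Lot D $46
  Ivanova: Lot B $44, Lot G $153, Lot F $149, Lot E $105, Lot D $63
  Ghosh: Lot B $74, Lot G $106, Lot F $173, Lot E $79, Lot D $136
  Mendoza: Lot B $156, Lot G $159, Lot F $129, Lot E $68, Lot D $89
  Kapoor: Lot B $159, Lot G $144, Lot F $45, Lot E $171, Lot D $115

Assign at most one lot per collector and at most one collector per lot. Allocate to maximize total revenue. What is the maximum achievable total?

Optimal: Bakr→Lot B ($165), Ivanova→Lot F ($149), Ghosh→Lot D ($136), Mendoza→Lot G ($159), Kapoor→Lot E ($171) — total 165+149+136+159+171 = $780.
Row-greedy (each collector in turn takes its best remaining lot) gives $751, worse by 29.
Next-best assignment: Bakr→Lot B, Ivanova→Lot G, Ghosh→Lot D, Mendoza→Lot F, Kapoor→Lot E = $754.

Max total: $780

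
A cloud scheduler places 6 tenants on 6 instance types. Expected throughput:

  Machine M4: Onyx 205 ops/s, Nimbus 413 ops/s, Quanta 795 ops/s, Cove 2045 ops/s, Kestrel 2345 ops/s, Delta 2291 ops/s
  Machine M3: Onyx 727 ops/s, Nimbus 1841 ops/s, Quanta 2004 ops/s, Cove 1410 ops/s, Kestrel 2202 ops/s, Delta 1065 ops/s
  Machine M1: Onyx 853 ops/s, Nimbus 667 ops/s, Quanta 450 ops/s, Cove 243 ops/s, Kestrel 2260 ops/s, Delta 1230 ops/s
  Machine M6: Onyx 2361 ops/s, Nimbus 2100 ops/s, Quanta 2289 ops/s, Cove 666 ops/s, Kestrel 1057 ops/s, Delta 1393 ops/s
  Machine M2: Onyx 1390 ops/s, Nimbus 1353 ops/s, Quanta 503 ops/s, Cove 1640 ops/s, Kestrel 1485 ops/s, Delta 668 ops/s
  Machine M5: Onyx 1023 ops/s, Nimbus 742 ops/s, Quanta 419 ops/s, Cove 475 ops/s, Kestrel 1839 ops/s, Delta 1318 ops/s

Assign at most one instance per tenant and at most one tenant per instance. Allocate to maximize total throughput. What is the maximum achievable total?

Optimal: Onyx→Machine M5 (1023 ops/s), Nimbus→Machine M3 (1841 ops/s), Quanta→Machine M6 (2289 ops/s), Cove→Machine M2 (1640 ops/s), Kestrel→Machine M1 (2260 ops/s), Delta→Machine M4 (2291 ops/s) — total 1023+1841+2289+1640+2260+2291 = 11344 ops/s.
Column-greedy (each instance in turn goes to its best remaining tenant) gives 10322 ops/s, worse by 1022.
Next-best assignment: Onyx→Machine M6, Nimbus→Machine M2, Quanta→Machine M3, Cove→Machine M4, Kestrel→Machine M1, Delta→Machine M5 = 11341 ops/s.

Max total: 11344 ops/s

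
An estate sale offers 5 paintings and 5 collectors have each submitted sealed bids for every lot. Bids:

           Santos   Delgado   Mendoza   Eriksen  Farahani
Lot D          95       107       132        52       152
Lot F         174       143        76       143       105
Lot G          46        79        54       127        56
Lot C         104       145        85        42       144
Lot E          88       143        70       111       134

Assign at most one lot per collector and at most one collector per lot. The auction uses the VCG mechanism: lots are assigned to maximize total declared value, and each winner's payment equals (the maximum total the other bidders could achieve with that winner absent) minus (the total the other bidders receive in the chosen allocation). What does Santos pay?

Efficient allocation: Santos→Lot F ($174), Delgado→Lot E ($143), Mendoza→Lot D ($132), Eriksen→Lot G ($127), Farahani→Lot C ($144); total welfare W = $720.
Santos receives Lot F at value $174, so the others get W − 174 = $546.
Without Santos: best allocation of the remaining 4 bidders over all 5 lots is Delgado→Lot E ($143), Mendoza→Lot D ($132), Eriksen→Lot F ($143), Farahani→Lot C ($144), total $562.
VCG payment = (others' best without Santos) − (others' welfare with Santos) = 562 − 546 = $16.

Santos pays $16.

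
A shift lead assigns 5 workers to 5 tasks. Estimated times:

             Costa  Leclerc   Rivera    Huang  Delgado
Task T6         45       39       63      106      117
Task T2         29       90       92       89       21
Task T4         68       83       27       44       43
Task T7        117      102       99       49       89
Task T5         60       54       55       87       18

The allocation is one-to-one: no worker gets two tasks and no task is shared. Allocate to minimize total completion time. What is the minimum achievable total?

Min total: 162 min

Optimal: Costa→Task T2 (29 min), Leclerc→Task T6 (39 min), Rivera→Task T4 (27 min), Huang→Task T7 (49 min), Delgado→Task T5 (18 min) — total 29+39+27+49+18 = 162 min.
Column-greedy (each task in turn goes to its cheapest remaining worker) gives 196 min, worse by 34.
Next-best assignment: Costa→Task T6, Leclerc→Task T5, Rivera→Task T4, Huang→Task T7, Delgado→Task T2 = 196 min.
Swapping Leclerc↔Rivera (Leclerc→Task T4 83 min, Rivera→Task T6 63 min) adds 80.
Checked against all permutations: 162 min is optimal.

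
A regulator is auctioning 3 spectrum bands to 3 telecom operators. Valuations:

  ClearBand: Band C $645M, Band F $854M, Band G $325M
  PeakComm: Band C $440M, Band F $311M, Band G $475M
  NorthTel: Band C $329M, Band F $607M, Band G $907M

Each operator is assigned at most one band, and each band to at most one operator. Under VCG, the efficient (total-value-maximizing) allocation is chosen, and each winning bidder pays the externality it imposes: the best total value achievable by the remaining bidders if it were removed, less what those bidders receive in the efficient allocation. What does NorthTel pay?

Efficient allocation: ClearBand→Band F ($854M), PeakComm→Band C ($440M), NorthTel→Band G ($907M); total welfare W = $2201M.
NorthTel receives Band G at value $907M, so the others get W − 907 = $1294M.
Without NorthTel: best allocation of the remaining 2 bidders over all 3 bands is ClearBand→Band F ($854M), PeakComm→Band G ($475M), total $1329M.
VCG payment = (others' best without NorthTel) − (others' welfare with NorthTel) = 1329 − 1294 = $35M.

NorthTel pays $35M.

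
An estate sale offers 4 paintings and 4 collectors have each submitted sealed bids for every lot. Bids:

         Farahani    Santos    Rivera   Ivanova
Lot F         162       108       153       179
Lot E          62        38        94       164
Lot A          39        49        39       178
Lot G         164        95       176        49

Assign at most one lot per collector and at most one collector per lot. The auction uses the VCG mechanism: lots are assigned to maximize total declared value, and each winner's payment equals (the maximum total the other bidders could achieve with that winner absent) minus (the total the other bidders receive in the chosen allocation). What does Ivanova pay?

Efficient allocation: Farahani→Lot F ($162), Santos→Lot E ($38), Rivera→Lot G ($176), Ivanova→Lot A ($178); total welfare W = $554.
Ivanova receives Lot A at value $178, so the others get W − 178 = $376.
Without Ivanova: best allocation of the remaining 3 bidders over all 4 lots is Farahani→Lot F ($162), Santos→Lot A ($49), Rivera→Lot G ($176), total $387.
VCG payment = (others' best without Ivanova) − (others' welfare with Ivanova) = 387 − 376 = $11.

Ivanova pays $11.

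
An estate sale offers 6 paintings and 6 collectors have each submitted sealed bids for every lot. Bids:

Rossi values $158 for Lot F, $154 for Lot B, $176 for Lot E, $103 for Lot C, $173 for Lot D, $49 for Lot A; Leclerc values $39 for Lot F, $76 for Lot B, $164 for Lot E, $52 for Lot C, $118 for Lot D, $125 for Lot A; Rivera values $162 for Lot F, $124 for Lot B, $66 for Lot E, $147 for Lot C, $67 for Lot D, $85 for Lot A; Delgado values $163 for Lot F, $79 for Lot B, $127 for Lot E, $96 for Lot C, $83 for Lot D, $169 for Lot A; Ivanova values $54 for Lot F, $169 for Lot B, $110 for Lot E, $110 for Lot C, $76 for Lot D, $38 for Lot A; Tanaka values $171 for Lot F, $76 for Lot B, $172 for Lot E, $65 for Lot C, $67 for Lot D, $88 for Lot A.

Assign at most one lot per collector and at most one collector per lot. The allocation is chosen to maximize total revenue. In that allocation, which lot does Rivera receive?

This is the linear assignment problem.
Optimal: Rossi→Lot D ($173), Leclerc→Lot E ($164), Rivera→Lot C ($147), Delgado→Lot A ($169), Ivanova→Lot B ($169), Tanaka→Lot F ($171) — total 173+164+147+169+169+171 = $993.
Max-entry greedy (repeatedly take the single best remaining cell) gives $950, worse by 43.
Swapping Rivera↔Leclerc (Rivera→Lot E $66, Leclerc→Lot C $52) loses 193.
Rivera's own top lot is Lot F ($162), but forcing Rivera→Lot F and reassigning the rest optimally gives only $902 — worse by 91.

Rivera receives Lot C.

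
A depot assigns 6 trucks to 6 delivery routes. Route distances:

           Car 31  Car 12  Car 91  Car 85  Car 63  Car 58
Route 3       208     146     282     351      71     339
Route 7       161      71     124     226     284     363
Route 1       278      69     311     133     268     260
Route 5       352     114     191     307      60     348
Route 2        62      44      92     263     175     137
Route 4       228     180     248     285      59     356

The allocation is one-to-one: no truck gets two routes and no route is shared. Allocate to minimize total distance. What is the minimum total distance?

This is the linear assignment problem.
Optimal: Car 31→Route 3 (208 km), Car 12→Route 5 (114 km), Car 91→Route 7 (124 km), Car 85→Route 1 (133 km), Car 63→Route 4 (59 km), Car 58→Route 2 (137 km) — total 208+114+124+133+59+137 = 775 km.
Column-greedy (each route in turn goes to its cheapest remaining truck) gives 884 km, worse by 109.
Checked against all permutations: 775 km is optimal.

Minimum total: 775 km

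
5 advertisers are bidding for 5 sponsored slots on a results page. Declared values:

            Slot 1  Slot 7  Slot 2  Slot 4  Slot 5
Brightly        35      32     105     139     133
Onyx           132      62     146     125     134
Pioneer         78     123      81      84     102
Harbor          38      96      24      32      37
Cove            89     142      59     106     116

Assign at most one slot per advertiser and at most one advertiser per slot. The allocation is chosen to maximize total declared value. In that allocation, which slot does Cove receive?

Optimal: Brightly→Slot 4 ($139), Onyx→Slot 2 ($146), Pioneer→Slot 1 ($78), Harbor→Slot 7 ($96), Cove→Slot 5 ($116) — total 139+146+78+96+116 = $575.
Max-entry greedy (repeatedly take the single best remaining cell) gives $567, worse by 8.
Next-best assignment: Brightly→Slot 4, Onyx→Slot 2, Pioneer→Slot 5, Harbor→Slot 7, Cove→Slot 1 = $572.
Cove's own top slot is Slot 7 ($142), but forcing Cove→Slot 7 and reassigning the rest optimally gives only $567 — worse by 8.

Cove receives Slot 5.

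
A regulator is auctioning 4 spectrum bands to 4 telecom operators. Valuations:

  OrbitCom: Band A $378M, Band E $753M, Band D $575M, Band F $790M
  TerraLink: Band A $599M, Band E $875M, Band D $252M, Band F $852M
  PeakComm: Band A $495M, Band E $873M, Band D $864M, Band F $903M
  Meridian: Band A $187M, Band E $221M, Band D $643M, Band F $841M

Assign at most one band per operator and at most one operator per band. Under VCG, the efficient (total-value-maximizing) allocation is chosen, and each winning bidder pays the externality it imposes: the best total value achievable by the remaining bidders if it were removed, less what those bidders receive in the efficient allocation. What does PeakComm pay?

Efficient allocation: OrbitCom→Band E ($753M), TerraLink→Band A ($599M), PeakComm→Band D ($864M), Meridian→Band F ($841M); total welfare W = $3057M.
PeakComm receives Band D at value $864M, so the others get W − 864 = $2193M.
Without PeakComm: best allocation of the remaining 3 bidders over all 4 bands is OrbitCom→Band F ($790M), TerraLink→Band E ($875M), Meridian→Band D ($643M), total $2308M.
VCG payment = (others' best without PeakComm) − (others' welfare with PeakComm) = 2308 − 2193 = $115M.

PeakComm pays $115M.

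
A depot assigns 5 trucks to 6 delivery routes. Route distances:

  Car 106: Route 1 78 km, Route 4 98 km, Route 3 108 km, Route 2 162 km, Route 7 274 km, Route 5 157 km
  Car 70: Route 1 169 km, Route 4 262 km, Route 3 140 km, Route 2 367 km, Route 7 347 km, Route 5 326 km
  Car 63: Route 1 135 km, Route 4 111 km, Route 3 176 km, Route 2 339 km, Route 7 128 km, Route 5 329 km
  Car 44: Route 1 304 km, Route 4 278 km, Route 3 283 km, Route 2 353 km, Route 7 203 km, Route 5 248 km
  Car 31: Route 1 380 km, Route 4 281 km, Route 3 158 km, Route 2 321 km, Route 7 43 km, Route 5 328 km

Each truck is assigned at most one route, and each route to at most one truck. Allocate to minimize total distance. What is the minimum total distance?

Min total: 620 km

Optimal: Car 106→Route 1 (78 km), Car 70→Route 3 (140 km), Car 63→Route 4 (111 km), Car 44→Route 5 (248 km), Car 31→Route 7 (43 km) — total 78+140+111+248+43 = 620 km.
Column-greedy (each route in turn goes to its cheapest remaining truck) gives 853 km, worse by 233.
Swapping Car 31↔Car 106 (Car 31→Route 1 380 km, Car 106→Route 7 274 km) adds 533.
No other one-to-one assignment undercuts 620 km.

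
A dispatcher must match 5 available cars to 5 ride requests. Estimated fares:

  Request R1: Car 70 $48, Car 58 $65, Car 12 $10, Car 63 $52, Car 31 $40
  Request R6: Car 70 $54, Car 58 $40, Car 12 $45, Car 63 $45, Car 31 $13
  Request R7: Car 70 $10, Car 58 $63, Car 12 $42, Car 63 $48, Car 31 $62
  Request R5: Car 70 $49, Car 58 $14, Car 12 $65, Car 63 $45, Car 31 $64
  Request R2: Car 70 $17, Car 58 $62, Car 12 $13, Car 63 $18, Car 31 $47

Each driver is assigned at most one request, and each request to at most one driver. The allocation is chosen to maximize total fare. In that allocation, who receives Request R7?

Optimal: Car 70→Request R6 ($54), Car 58→Request R2 ($62), Car 12→Request R5 ($65), Car 63→Request R1 ($52), Car 31→Request R7 ($62) — total 54+62+65+52+62 = $295.
Column-greedy (each request in turn goes to its best remaining driver) gives $264, worse by 31.
Checked against all permutations: $295 is optimal.
Car 31's own top request is Request R5 ($64), but forcing Car 31→Request R5 and reassigning the rest optimally gives only $274 — worse by 21.

Car 31 receives Request R7.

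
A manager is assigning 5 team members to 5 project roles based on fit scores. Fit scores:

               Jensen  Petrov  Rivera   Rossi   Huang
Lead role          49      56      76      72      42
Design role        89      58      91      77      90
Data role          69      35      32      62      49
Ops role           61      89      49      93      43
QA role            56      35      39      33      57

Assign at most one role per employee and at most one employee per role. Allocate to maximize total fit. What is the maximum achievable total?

Optimal: Jensen→Data role (69 pts), Petrov→Ops role (89 pts), Rivera→Design role (91 pts), Rossi→Lead role (72 pts), Huang→QA role (57 pts) — total 69+89+91+72+57 = 378 pts.
Next-best assignment: Jensen→Design role, Petrov→Ops role, Rivera→Lead role, Rossi→Data role, Huang→QA role = 373 pts.
Swapping Jensen↔Huang (Jensen→QA role 56 pts, Huang→Data role 49 pts) loses 21.
Every other assignment is strictly worse.

Max total: 378 pts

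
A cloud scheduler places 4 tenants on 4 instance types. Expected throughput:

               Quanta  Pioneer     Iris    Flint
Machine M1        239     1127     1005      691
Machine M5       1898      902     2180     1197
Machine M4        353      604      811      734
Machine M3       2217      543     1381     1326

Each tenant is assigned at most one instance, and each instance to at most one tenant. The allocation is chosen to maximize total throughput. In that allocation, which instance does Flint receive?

Flint receives Machine M4.

Optimal: Quanta→Machine M3 (2217 ops/s), Pioneer→Machine M1 (1127 ops/s), Iris→Machine M5 (2180 ops/s), Flint→Machine M4 (734 ops/s) — total 2217+1127+2180+734 = 6258 ops/s.
Swapping Quanta↔Flint (Quanta→Machine M4 353 ops/s, Flint→Machine M3 1326 ops/s) loses 1272.
Flint's own top instance is Machine M3 (1326 ops/s), but forcing Flint→Machine M3 and reassigning the rest optimally gives only 5162 ops/s — worse by 1096.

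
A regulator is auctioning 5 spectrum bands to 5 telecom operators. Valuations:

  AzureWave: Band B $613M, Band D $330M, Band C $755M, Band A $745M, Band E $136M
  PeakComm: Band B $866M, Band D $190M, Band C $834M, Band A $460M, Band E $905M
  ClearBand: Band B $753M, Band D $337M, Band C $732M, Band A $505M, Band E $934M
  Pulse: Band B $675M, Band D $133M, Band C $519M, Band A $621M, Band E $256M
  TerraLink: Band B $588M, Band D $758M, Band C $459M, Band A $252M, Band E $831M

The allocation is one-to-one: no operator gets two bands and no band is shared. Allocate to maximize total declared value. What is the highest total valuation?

Max total: $3946M

Optimal: AzureWave→Band A ($745M), PeakComm→Band C ($834M), ClearBand→Band E ($934M), Pulse→Band B ($675M), TerraLink→Band D ($758M) — total 745+834+934+675+758 = $3946M.
Row-greedy (each operator in turn takes its best remaining band) gives $3792M, worse by 154.
Swapping PeakComm↔TerraLink (PeakComm→Band D $190M, TerraLink→Band C $459M) loses 943.
Every other assignment is strictly worse.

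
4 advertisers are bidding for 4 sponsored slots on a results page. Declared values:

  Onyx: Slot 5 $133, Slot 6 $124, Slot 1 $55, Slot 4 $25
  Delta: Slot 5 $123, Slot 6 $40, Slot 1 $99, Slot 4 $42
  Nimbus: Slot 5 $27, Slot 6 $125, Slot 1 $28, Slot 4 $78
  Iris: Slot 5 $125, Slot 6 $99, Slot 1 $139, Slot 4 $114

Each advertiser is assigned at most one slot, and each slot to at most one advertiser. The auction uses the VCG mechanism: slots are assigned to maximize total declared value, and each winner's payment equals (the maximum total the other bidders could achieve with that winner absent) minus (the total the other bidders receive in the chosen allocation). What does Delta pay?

Delta pays $25.

Efficient allocation: Onyx→Slot 5 ($133), Delta→Slot 1 ($99), Nimbus→Slot 6 ($125), Iris→Slot 4 ($114); total welfare W = $471.
Delta receives Slot 1 at value $99, so the others get W − 99 = $372.
Without Delta: best allocation of the remaining 3 bidders over all 4 slots is Onyx→Slot 5 ($133), Nimbus→Slot 6 ($125), Iris→Slot 1 ($139), total $397.
VCG payment = (others' best without Delta) − (others' welfare with Delta) = 397 − 372 = $25.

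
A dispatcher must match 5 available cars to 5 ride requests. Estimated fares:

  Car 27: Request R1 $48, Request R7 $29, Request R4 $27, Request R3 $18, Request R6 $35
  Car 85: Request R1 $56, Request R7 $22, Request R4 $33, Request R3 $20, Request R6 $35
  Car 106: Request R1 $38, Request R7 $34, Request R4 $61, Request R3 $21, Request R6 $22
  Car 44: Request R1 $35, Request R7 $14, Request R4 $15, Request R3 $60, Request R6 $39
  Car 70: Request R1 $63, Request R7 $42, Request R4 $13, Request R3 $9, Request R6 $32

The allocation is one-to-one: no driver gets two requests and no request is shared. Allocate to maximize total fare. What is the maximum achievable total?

Optimal: Car 27→Request R6 ($35), Car 85→Request R1 ($56), Car 106→Request R4 ($61), Car 44→Request R3 ($60), Car 70→Request R7 ($42) — total 35+56+61+60+42 = $254.
Row-greedy (each driver in turn takes its best remaining request) gives $246, worse by 8.

Maximum total: $254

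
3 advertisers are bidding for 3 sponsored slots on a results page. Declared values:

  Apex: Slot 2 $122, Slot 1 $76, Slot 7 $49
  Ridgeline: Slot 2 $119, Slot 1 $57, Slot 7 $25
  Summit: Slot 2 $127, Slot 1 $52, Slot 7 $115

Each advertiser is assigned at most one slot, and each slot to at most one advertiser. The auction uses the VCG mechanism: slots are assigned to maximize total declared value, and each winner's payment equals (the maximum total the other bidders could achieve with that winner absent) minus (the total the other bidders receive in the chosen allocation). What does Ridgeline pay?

Ridgeline pays $46.

Efficient allocation: Apex→Slot 1 ($76), Ridgeline→Slot 2 ($119), Summit→Slot 7 ($115); total welfare W = $310.
Ridgeline receives Slot 2 at value $119, so the others get W − 119 = $191.
Without Ridgeline: best allocation of the remaining 2 bidders over all 3 slots is Apex→Slot 2 ($122), Summit→Slot 7 ($115), total $237.
VCG payment = (others' best without Ridgeline) − (others' welfare with Ridgeline) = 237 − 191 = $46.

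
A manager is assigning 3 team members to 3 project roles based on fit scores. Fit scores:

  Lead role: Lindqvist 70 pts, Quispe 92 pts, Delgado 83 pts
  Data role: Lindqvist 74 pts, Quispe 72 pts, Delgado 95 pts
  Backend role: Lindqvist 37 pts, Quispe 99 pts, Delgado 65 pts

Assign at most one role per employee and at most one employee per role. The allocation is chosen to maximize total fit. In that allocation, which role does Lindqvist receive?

Lindqvist receives Lead role.

Optimal: Lindqvist→Lead role (70 pts), Quispe→Backend role (99 pts), Delgado→Data role (95 pts) — total 70+99+95 = 264 pts.
Row-greedy (each employee in turn takes its best remaining role) gives 256 pts, worse by 8.
No other one-to-one assignment exceeds 264 pts.
Lindqvist's own top role is Data role (74 pts), but forcing Lindqvist→Data role and reassigning the rest optimally gives only 256 pts — worse by 8.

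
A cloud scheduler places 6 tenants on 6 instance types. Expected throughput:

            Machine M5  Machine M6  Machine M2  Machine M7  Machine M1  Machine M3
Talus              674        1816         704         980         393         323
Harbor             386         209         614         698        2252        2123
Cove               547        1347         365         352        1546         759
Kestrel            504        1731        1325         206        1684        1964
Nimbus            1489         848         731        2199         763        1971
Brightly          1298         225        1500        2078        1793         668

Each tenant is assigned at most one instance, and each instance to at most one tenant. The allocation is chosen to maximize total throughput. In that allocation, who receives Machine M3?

Harbor receives Machine M3.

Optimal: Talus→Machine M6 (1816 ops/s), Harbor→Machine M3 (2123 ops/s), Cove→Machine M1 (1546 ops/s), Kestrel→Machine M2 (1325 ops/s), Nimbus→Machine M5 (1489 ops/s), Brightly→Machine M7 (2078 ops/s) — total 1816+2123+1546+1325+1489+2078 = 10377 ops/s.
Column-greedy (each instance in turn goes to its best remaining tenant) gives 7946 ops/s, worse by 2431.
Checked against all permutations: 10377 ops/s is optimal.
Harbor's own top instance is Machine M1 (2252 ops/s), but forcing Harbor→Machine M1 and reassigning the rest optimally gives only 10278 ops/s — worse by 99.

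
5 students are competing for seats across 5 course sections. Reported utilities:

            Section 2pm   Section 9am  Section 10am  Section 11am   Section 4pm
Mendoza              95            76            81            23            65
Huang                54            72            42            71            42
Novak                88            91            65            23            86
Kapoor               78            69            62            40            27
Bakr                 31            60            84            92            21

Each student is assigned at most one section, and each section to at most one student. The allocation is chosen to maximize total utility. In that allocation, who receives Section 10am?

Treat this as an assignment problem: match each student to one section.
Optimal: Mendoza→Section 10am (81 points), Huang→Section 9am (72 points), Novak→Section 4pm (86 points), Kapoor→Section 2pm (78 points), Bakr→Section 11am (92 points) — total 81+72+86+78+92 = 409 points.
Row-greedy (each student in turn takes its best remaining section) gives 407 points, worse by 2.
Next-best assignment: Mendoza→Section 2pm, Huang→Section 9am, Novak→Section 4pm, Kapoor→Section 10am, Bakr→Section 11am = 407 points.
Swapping Kapoor↔Huang (Kapoor→Section 9am 69 points, Huang→Section 2pm 54 points) loses 27.
Mendoza's own top section is Section 2pm (95 points), but forcing Mendoza→Section 2pm and reassigning the rest optimally gives only 407 points — worse by 2.

Mendoza receives Section 10am.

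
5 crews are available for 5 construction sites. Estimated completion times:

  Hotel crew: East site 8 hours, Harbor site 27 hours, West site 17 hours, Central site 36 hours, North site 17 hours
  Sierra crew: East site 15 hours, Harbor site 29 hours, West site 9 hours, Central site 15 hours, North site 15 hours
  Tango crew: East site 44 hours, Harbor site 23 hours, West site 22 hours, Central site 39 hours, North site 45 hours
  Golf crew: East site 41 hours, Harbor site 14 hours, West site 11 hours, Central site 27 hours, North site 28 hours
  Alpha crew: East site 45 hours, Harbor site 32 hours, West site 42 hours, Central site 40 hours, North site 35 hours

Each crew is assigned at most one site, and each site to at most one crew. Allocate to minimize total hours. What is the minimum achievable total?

Min total: 92 hours

Optimal: Hotel crew→East site (8 hours), Sierra crew→Central site (15 hours), Tango crew→Harbor site (23 hours), Golf crew→West site (11 hours), Alpha crew→North site (35 hours) — total 8+15+23+11+35 = 92 hours.
Swapping Alpha crew↔Sierra crew (Alpha crew→Central site 40 hours, Sierra crew→North site 15 hours) adds 5.
No other one-to-one assignment undercuts 92 hours.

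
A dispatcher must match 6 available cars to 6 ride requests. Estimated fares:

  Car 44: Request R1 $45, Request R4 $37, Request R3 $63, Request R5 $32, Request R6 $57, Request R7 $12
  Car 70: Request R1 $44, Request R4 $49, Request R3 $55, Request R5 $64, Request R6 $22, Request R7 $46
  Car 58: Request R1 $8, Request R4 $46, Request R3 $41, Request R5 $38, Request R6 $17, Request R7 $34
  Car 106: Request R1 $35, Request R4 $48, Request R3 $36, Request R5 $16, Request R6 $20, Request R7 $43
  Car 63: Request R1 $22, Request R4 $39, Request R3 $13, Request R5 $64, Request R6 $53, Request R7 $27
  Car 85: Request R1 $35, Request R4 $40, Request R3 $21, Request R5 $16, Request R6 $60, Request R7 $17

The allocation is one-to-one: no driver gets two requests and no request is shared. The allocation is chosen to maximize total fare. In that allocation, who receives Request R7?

Optimal: Car 44→Request R3 ($63), Car 70→Request R1 ($44), Car 58→Request R4 ($46), Car 106→Request R7 ($43), Car 63→Request R5 ($64), Car 85→Request R6 ($60) — total 63+44+46+43+64+60 = $320.
Max-entry greedy (repeatedly take the single best remaining cell) gives $291, worse by 29.
Car 106's own top request is Request R4 ($48), but forcing Car 106→Request R4 and reassigning the rest optimally gives only $313 — worse by 7.

Car 106 receives Request R7.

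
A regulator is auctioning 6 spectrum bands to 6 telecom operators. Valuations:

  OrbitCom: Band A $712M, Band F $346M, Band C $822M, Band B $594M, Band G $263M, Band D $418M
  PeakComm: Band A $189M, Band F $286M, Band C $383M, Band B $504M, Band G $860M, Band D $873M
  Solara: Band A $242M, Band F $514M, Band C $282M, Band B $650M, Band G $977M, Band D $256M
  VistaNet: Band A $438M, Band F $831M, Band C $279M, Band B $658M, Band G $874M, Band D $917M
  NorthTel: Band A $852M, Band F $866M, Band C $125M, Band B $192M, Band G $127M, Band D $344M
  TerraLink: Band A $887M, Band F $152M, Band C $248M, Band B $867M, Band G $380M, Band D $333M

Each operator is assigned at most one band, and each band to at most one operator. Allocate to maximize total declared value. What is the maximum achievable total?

This is a one-to-one assignment (maximum-weight bipartite matching).
Optimal: OrbitCom→Band C ($822M), PeakComm→Band D ($873M), Solara→Band G ($977M), VistaNet→Band F ($831M), NorthTel→Band A ($852M), TerraLink→Band B ($867M) — total 822+873+977+831+852+867 = $5222M.
Max-entry greedy (repeatedly take the single best remaining cell) gives $4973M, worse by 249.
Swapping VistaNet↔TerraLink (VistaNet→Band B $658M, TerraLink→Band F $152M) loses 888.

Maximum total: $5222M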